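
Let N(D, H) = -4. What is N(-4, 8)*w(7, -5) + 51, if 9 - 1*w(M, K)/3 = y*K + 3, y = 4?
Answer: -261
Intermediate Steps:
w(M, K) = 18 - 12*K (w(M, K) = 27 - 3*(4*K + 3) = 27 - 3*(3 + 4*K) = 27 + (-9 - 12*K) = 18 - 12*K)
N(-4, 8)*w(7, -5) + 51 = -4*(18 - 12*(-5)) + 51 = -4*(18 + 60) + 51 = -4*78 + 51 = -312 + 51 = -261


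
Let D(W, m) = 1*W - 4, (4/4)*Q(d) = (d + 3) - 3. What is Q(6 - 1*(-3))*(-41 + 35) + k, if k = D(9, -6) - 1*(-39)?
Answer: -10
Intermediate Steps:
Q(d) = d (Q(d) = (d + 3) - 3 = (3 + d) - 3 = d)
D(W, m) = -4 + W (D(W, m) = W - 4 = -4 + W)
k = 44 (k = (-4 + 9) - 1*(-39) = 5 + 39 = 44)
Q(6 - 1*(-3))*(-41 + 35) + k = (6 - 1*(-3))*(-41 + 35) + 44 = (6 + 3)*(-6) + 44 = 9*(-6) + 44 = -54 + 44 = -10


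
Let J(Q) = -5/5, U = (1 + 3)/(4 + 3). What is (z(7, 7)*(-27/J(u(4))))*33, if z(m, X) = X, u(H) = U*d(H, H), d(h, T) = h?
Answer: 6237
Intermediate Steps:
U = 4/7 ≈ 0.57143
u(H) = 4*H/7
J(Q) = -1 (J(Q) = -5*⅕ = -1)
(z(7, 7)*(-27/J(u(4))))*33 = (7*(-27/(-1)))*33 = (7*(-27*(-1)))*33 = (7*27)*33 = 189*33 = 6237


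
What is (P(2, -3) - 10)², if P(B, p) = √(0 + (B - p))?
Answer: (10 - √5)² ≈ 60.279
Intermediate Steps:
P(B, p) = √(B - p)
(P(2, -3) - 10)² = (√(2 - 1*(-3)) - 10)² = (√(2 + 3) - 10)² = (√5 - 10)² = (-10 + √5)²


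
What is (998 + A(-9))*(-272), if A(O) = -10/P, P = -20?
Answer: -271592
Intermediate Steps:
A(O) = ½ (A(O) = -10/(-20) = -10*(-1/20) = ½)
(998 + A(-9))*(-272) = (998 + ½)*(-272) = (1997/2)*(-272) = -271592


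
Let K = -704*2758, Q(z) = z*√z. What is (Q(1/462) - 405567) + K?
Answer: -2347199 + √462/213444 ≈ -2.3472e+6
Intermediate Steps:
Q(z) = z^(3/2)
K = -1941632
(Q(1/462) - 405567) + K = ((1/462)^(3/2) - 405567) - 1941632 = (√462/213444 - 405567) - 1941632 = (-405567 + √462/213444) - 1941632 = -2347199 + √462/213444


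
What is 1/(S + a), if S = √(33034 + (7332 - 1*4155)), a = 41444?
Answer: 41444/1717568925 - 7*√739/1717568925 ≈ 2.4019e-5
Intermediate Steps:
S = 7*√739 (S = √(33034 + (7332 - 4155)) = √(33034 + 3177) = √36211 = 7*√739 ≈ 190.29)
1/(S + a) = 1/(7*√739 + 41444) = 1/(41444 + 7*√739)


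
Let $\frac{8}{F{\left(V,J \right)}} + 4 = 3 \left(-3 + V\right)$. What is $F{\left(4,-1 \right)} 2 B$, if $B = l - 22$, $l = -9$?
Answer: $496$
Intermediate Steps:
$F{\left(V,J \right)} = \frac{8}{-13 + 3 V}$ ($F{\left(V,J \right)} = \frac{8}{-4 + 3 \left(-3 + V\right)} = \frac{8}{-4 + \left(-9 + 3 V\right)} = \frac{8}{-13 + 3 V}$)
$B = -31$ ($B = -9 - 22 = -31$)
$F{\left(4,-1 \right)} 2 B = \frac{8}{-13 + 3 \cdot 4} \cdot 2 \left(-31\right) = \frac{8}{-13 + 12} \cdot 2 \left(-31\right) = \frac{8}{-1} \cdot 2 \left(-31\right) = 8 \left(-1\right) 2 \left(-31\right) = \left(-8\right) 2 \left(-31\right) = \left(-16\right) \left(-31\right) = 496$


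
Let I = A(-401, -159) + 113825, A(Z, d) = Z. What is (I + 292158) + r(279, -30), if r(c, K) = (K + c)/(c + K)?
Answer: 405583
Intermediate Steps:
r(c, K) = 1 (r(c, K) = (K + c)/(K + c) = 1)
I = 113424 (I = -401 + 113825 = 113424)
(I + 292158) + r(279, -30) = (113424 + 292158) + 1 = 405582 + 1 = 405583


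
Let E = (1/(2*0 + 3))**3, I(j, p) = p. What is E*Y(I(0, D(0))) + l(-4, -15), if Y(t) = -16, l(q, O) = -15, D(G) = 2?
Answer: -421/27 ≈ -15.593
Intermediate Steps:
E = 1/27 (E = (1/(0 + 3))**3 = (1/3)**3 = 1/27 ≈ 0.037037)
E*Y(I(0, D(0))) + l(-4, -15) = (1/27)*(-16) - 15 = -16/27 - 15 = -421/27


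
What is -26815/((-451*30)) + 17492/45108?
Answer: 24103963/10171854 ≈ 2.3697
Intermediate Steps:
-26815/((-451*30)) + 17492/45108 = -26815/(-13530) + 17492*(1/45108) = -26815*(-1/13530) + 4373/11277 = 5363/2706 + 4373/11277 = 24103963/10171854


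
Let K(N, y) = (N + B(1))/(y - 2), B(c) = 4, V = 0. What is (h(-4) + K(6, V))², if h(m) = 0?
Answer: 25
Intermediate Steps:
K(N, y) = (4 + N)/(-2 + y) (K(N, y) = (N + 4)/(y - 2) = (4 + N)/(-2 + y))
(h(-4) + K(6, V))² = (0 + (4 + 6)/(-2 + 0))² = (0 + 10/(-2))² = (0 - ½*10)² = (0 - 5)² = (-5)² = 25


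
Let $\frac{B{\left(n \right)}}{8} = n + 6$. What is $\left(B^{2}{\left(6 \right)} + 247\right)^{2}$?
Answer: $89548369$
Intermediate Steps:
$B{\left(n \right)} = 48 + 8 n$ ($B{\left(n \right)} = 8 \left(n + 6\right) = 8 \left(6 + n\right) = 48 + 8 n$)
$\left(B^{2}{\left(6 \right)} + 247\right)^{2} = \left(\left(48 + 8 \cdot 6\right)^{2} + 247\right)^{2} = \left(\left(48 + 48\right)^{2} + 247\right)^{2} = \left(96^{2} + 247\right)^{2} = \left(9216 + 247\right)^{2} = 9463^{2} = 89548369$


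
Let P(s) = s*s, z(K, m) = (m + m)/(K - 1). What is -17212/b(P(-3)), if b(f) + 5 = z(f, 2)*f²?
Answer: -34424/71 ≈ -484.85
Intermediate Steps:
z(K, m) = 2*m/(-1 + K) (z(K, m) = (2*m)/(-1 + K) = 2*m/(-1 + K))
P(s) = s²
b(f) = -5 + 4*f²/(-1 + f) (b(f) = -5 + (2*2/(-1 + f))*f² = -5 + (4/(-1 + f))*f² = -5 + 4*f²/(-1 + f))
-17212/b(P(-3)) = -17212*(-1 + (-3)²)/(5 - 5*(-3)² + 4*((-3)²)²) = -17212*(-1 + 9)/(5 - 5*9 + 4*9²) = -17212*8/(5 - 45 + 4*81) = -17212*8/(5 - 45 + 324) = -17212/((⅛)*284) = -17212/71/2 = -17212*2/71 = -34424/71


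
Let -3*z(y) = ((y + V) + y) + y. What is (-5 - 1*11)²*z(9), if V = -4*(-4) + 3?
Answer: -11776/3 ≈ -3925.3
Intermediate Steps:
V = 19 (V = 16 + 3 = 19)
z(y) = -19/3 - y (z(y) = -(((y + 19) + y) + y)/3 = -(((19 + y) + y) + y)/3 = -((19 + 2*y) + y)/3 = -(19 + 3*y)/3 = -19/3 - y)
(-5 - 1*11)²*z(9) = (-5 - 1*11)²*(-19/3 - 1*9) = (-5 - 11)²*(-19/3 - 9) = (-16)²*(-46/3) = 256*(-46/3) = -11776/3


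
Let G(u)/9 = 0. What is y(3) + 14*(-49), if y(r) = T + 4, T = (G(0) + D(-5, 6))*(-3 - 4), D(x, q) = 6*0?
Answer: -682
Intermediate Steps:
G(u) = 0 (G(u) = 9*0 = 0)
D(x, q) = 0
T = 0 (T = (0 + 0)*(-3 - 4) = 0*(-7) = 0)
y(r) = 4 (y(r) = 0 + 4 = 4)
y(3) + 14*(-49) = 4 + 14*(-49) = 4 - 686 = -682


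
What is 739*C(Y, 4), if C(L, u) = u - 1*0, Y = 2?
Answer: 2956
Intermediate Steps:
C(L, u) = u (C(L, u) = u + 0 = u)
739*C(Y, 4) = 739*4 = 2956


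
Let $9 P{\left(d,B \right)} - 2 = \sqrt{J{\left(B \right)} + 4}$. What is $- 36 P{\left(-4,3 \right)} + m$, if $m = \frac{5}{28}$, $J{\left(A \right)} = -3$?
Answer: $- \frac{331}{28} \approx -11.821$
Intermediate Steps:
$m = \frac{5}{28}$ ($m = 5 \cdot \frac{1}{28} = \frac{5}{28} \approx 0.17857$)
$P{\left(d,B \right)} = \frac{1}{3}$ ($P{\left(d,B \right)} = \frac{2}{9} + \frac{\sqrt{-3 + 4}}{9} = \frac{2}{9} + \frac{\sqrt{1}}{9} = \frac{2}{9} + \frac{1}{9} \cdot 1 = \frac{2}{9} + \frac{1}{9} = \frac{1}{3}$)
$- 36 P{\left(-4,3 \right)} + m = \left(-36\right) \frac{1}{3} + \frac{5}{28} = -12 + \frac{5}{28} = - \frac{331}{28}$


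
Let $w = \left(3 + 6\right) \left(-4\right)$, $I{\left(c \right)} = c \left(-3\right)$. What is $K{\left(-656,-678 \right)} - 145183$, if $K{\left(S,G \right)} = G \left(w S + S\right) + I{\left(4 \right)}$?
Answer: $-15712075$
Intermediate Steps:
$I{\left(c \right)} = - 3 c$
$w = -36$ ($w = 9 \left(-4\right) = -36$)
$K{\left(S,G \right)} = -12 - 35 G S$ ($K{\left(S,G \right)} = G \left(- 36 S + S\right) - 12 = G \left(- 35 S\right) - 12 = - 35 G S - 12 = -12 - 35 G S$)
$K{\left(-656,-678 \right)} - 145183 = \left(-12 - \left(-23730\right) \left(-656\right)\right) - 145183 = \left(-12 - 15566880\right) - 145183 = -15566892 - 145183 = -15712075$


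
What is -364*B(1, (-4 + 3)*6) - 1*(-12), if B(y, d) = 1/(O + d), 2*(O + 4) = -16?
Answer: 290/9 ≈ 32.222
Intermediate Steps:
O = -12 (O = -4 + (1/2)*(-16) = -4 - 8 = -12)
B(y, d) = 1/(-12 + d)
-364*B(1, (-4 + 3)*6) - 1*(-12) = -364/(-12 + (-4 + 3)*6) - 1*(-12) = -364/(-12 - 1*6) + 12 = -364/(-12 - 6) + 12 = -364/(-18) + 12 = -364*(-1/18) + 12 = 182/9 + 12 = 290/9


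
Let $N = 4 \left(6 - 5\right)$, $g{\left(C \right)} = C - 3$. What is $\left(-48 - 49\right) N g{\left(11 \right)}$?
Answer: $-3104$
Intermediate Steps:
$g{\left(C \right)} = -3 + C$
$N = 4$ ($N = 4 \cdot 1 = 4$)
$\left(-48 - 49\right) N g{\left(11 \right)} = \left(-48 - 49\right) 4 \left(-3 + 11\right) = \left(-97\right) 4 \cdot 8 = \left(-388\right) 8 = -3104$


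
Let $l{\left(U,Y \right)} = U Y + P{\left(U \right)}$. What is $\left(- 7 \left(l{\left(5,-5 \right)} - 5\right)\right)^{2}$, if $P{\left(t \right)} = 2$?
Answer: $38416$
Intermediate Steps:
$l{\left(U,Y \right)} = 2 + U Y$ ($l{\left(U,Y \right)} = U Y + 2 = 2 + U Y$)
$\left(- 7 \left(l{\left(5,-5 \right)} - 5\right)\right)^{2} = \left(- 7 \left(\left(2 + 5 \left(-5\right)\right) - 5\right)\right)^{2} = \left(- 7 \left(\left(2 - 25\right) - 5\right)\right)^{2} = \left(- 7 \left(-23 - 5\right)\right)^{2} = \left(\left(-7\right) \left(-28\right)\right)^{2} = 196^{2} = 38416$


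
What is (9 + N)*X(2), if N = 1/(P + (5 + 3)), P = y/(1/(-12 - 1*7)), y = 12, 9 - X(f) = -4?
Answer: 25727/220 ≈ 116.94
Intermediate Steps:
X(f) = 13 (X(f) = 9 - 1*(-4) = 9 + 4 = 13)
P = -228 (P = 12/(1/(-12 - 1*7)) = 12/(1/(-12 - 7)) = 12/(1/(-19)) = 12/(-1/19) = 12*(-19) = -228)
N = -1/220 (N = 1/(-228 + (5 + 3)) = 1/(-228 + 8) = 1/(-220) = -1/220 ≈ -0.0045455)
(9 + N)*X(2) = (9 - 1/220)*13 = (1979/220)*13 = 25727/220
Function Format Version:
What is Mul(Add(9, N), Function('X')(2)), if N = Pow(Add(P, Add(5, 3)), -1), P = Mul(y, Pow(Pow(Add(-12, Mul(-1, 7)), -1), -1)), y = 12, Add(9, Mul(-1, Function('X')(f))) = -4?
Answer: Rational(25727, 220) ≈ 116.94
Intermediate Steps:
Function('X')(f) = 13 (Function('X')(f) = Add(9, Mul(-1, -4)) = Add(9, 4) = 13)
P = -228 (P = Mul(12, Pow(Pow(Add(-12, Mul(-1, 7)), -1), -1)) = Mul(12, Pow(Pow(Add(-12, -7), -1), -1)) = Mul(12, Pow(Pow(-19, -1), -1)) = Mul(12, Pow(Rational(-1, 19), -1)) = Mul(12, -19) = -228)
N = Rational(-1, 220) (N = Pow(Add(-228, Add(5, 3)), -1) = Pow(Add(-228, 8), -1) = Pow(-220, -1) = Rational(-1, 220) ≈ -0.0045455)
Mul(Add(9, N), Function('X')(2)) = Mul(Add(9, Rational(-1, 220)), 13) = Mul(Rational(1979, 220), 13) = Rational(25727, 220)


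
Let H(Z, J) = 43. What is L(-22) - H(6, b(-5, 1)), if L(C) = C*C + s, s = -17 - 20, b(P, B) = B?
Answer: 404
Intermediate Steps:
s = -37
L(C) = -37 + C**2 (L(C) = C*C - 37 = C**2 - 37 = -37 + C**2)
L(-22) - H(6, b(-5, 1)) = (-37 + (-22)**2) - 1*43 = (-37 + 484) - 43 = 447 - 43 = 404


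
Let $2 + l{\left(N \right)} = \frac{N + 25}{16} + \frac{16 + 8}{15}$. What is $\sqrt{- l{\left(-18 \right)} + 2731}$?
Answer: $\frac{23 \sqrt{2065}}{20} \approx 52.259$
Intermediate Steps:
$l{\left(N \right)} = \frac{93}{80} + \frac{N}{16}$ ($l{\left(N \right)} = -2 + \left(\frac{N + 25}{16} + \frac{16 + 8}{15}\right) = -2 + \left(\left(25 + N\right) \frac{1}{16} + 24 \cdot \frac{1}{15}\right) = -2 + \left(\left(\frac{25}{16} + \frac{N}{16}\right) + \frac{8}{5}\right) = -2 + \left(\frac{253}{80} + \frac{N}{16}\right) = \frac{93}{80} + \frac{N}{16}$)
$\sqrt{- l{\left(-18 \right)} + 2731} = \sqrt{- (\frac{93}{80} + \frac{1}{16} \left(-18\right)) + 2731} = \sqrt{- (\frac{93}{80} - \frac{9}{8}) + 2731} = \sqrt{\left(-1\right) \frac{3}{80} + 2731} = \sqrt{- \frac{3}{80} + 2731} = \sqrt{\frac{218477}{80}} = \frac{23 \sqrt{2065}}{20}$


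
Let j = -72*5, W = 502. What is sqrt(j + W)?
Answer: sqrt(142) ≈ 11.916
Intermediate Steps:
j = -360
sqrt(j + W) = sqrt(-360 + 502) = sqrt(142)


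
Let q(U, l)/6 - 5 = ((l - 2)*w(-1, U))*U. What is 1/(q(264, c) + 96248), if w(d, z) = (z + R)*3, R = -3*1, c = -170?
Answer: -1/213230506 ≈ -4.6898e-9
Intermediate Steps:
R = -3
w(d, z) = -9 + 3*z (w(d, z) = (z - 3)*3 = (-3 + z)*3 = -9 + 3*z)
q(U, l) = 30 + 6*U*(-9 + 3*U)*(-2 + l) (q(U, l) = 30 + 6*(((l - 2)*(-9 + 3*U))*U) = 30 + 6*(((-2 + l)*(-9 + 3*U))*U) = 30 + 6*(((-9 + 3*U)*(-2 + l))*U) = 30 + 6*(U*(-9 + 3*U)*(-2 + l)) = 30 + 6*U*(-9 + 3*U)*(-2 + l))
1/(q(264, c) + 96248) = 1/((30 - 36*264*(-3 + 264) + 18*264*(-170)*(-3 + 264)) + 96248) = 1/((30 - 36*264*261 + 18*264*(-170)*261) + 96248) = 1/((30 - 2480544 - 210846240) + 96248) = 1/(-213326754 + 96248) = 1/(-213230506) = -1/213230506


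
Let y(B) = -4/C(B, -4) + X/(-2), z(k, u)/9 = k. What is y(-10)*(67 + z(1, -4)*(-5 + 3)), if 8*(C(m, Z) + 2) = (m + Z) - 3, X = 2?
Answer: -49/33 ≈ -1.4848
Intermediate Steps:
C(m, Z) = -19/8 + Z/8 + m/8 (C(m, Z) = -2 + ((m + Z) - 3)/8 = -2 + ((Z + m) - 3)/8 = -2 + (-3 + Z + m)/8 = -2 + (-3/8 + Z/8 + m/8) = -19/8 + Z/8 + m/8)
z(k, u) = 9*k
y(B) = -1 - 4/(-23/8 + B/8) (y(B) = -4/(-19/8 + (⅛)*(-4) + B/8) + 2/(-2) = -4/(-19/8 - ½ + B/8) + 2*(-½) = -4/(-23/8 + B/8) - 1 = -1 - 4/(-23/8 + B/8))
y(-10)*(67 + z(1, -4)*(-5 + 3)) = ((-9 - 1*(-10))/(-23 - 10))*(67 + (9*1)*(-5 + 3)) = ((-9 + 10)/(-33))*(67 + 9*(-2)) = (-1/33*1)*(67 - 18) = -1/33*49 = -49/33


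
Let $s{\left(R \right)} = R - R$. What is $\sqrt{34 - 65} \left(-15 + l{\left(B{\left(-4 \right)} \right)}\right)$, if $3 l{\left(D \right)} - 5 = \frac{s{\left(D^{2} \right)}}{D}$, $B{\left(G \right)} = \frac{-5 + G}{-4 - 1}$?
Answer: $- \frac{40 i \sqrt{31}}{3} \approx - 74.237 i$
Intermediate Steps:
$B{\left(G \right)} = 1 - \frac{G}{5}$ ($B{\left(G \right)} = \frac{-5 + G}{-5} = \left(-5 + G\right) \left(- \frac{1}{5}\right) = 1 - \frac{G}{5}$)
$s{\left(R \right)} = 0$
$l{\left(D \right)} = \frac{5}{3}$ ($l{\left(D \right)} = \frac{5}{3} + \frac{0 \frac{1}{D}}{3} = \frac{5}{3} + \frac{1}{3} \cdot 0 = \frac{5}{3} + 0 = \frac{5}{3}$)
$\sqrt{34 - 65} \left(-15 + l{\left(B{\left(-4 \right)} \right)}\right) = \sqrt{34 - 65} \left(-15 + \frac{5}{3}\right) = \sqrt{-31} \left(- \frac{40}{3}\right) = i \sqrt{31} \left(- \frac{40}{3}\right) = - \frac{40 i \sqrt{31}}{3}$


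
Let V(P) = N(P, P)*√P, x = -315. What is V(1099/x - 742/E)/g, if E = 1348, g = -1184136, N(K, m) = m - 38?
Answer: 1275053*I*√412868810/363099081736800 ≈ 7.1352e-5*I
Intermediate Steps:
N(K, m) = -38 + m
V(P) = √P*(-38 + P) (V(P) = (-38 + P)*√P = √P*(-38 + P))
V(1099/x - 742/E)/g = (√(1099/(-315) - 742/1348)*(-38 + (1099/(-315) - 742/1348)))/(-1184136) = (√(1099*(-1/315) - 742*1/1348)*(-38 + (1099*(-1/315) - 742*1/1348)))*(-1/1184136) = (√(-157/45 - 371/674)*(-38 + (-157/45 - 371/674)))*(-1/1184136) = (√(-122513/30330)*(-38 - 122513/30330))*(-1/1184136) = ((I*√412868810/10110)*(-1275053/30330))*(-1/1184136) = -1275053*I*√412868810/306636300*(-1/1184136) = 1275053*I*√412868810/363099081736800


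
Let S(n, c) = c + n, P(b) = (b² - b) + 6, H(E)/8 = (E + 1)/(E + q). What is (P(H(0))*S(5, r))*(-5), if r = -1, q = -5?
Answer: -1016/5 ≈ -203.20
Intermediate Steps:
H(E) = 8*(1 + E)/(-5 + E) (H(E) = 8*((E + 1)/(E - 5)) = 8*((1 + E)/(-5 + E)) = 8*(1 + E)/(-5 + E))
P(b) = 6 + b² - b
(P(H(0))*S(5, r))*(-5) = ((6 + (8*(1 + 0)/(-5 + 0))² - 8*(1 + 0)/(-5 + 0))*(-1 + 5))*(-5) = ((6 + (8*1/(-5))² - 8/(-5))*4)*(-5) = ((6 + (8*(-⅕)*1)² - 8*(-1)/5)*4)*(-5) = ((6 + (-8/5)² - 1*(-8/5))*4)*(-5) = ((6 + 64/25 + 8/5)*4)*(-5) = ((254/25)*4)*(-5) = (1016/25)*(-5) = -1016/5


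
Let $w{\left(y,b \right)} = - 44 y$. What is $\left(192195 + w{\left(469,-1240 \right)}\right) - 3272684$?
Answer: $-3101125$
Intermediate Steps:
$\left(192195 + w{\left(469,-1240 \right)}\right) - 3272684 = \left(192195 - 20636\right) - 3272684 = 171559 - 3272684 = -3101125$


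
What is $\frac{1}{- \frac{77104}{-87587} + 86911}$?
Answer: $\frac{87587}{7612350861} \approx 1.1506 \cdot 10^{-5}$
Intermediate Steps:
$\frac{1}{- \frac{77104}{-87587} + 86911} = \frac{1}{\left(-77104\right) \left(- \frac{1}{87587}\right) + 86911} = \frac{1}{\frac{77104}{87587} + 86911} = \frac{1}{\frac{7612350861}{87587}} = \frac{87587}{7612350861}$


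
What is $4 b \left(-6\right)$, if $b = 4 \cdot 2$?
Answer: $-192$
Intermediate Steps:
$b = 8$
$4 b \left(-6\right) = 4 \cdot 8 \left(-6\right) = 32 \left(-6\right) = -192$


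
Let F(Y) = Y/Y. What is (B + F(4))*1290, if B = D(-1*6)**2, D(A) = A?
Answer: 47730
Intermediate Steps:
F(Y) = 1
B = 36 (B = (-1*6)**2 = (-6)**2 = 36)
(B + F(4))*1290 = (36 + 1)*1290 = 37*1290 = 47730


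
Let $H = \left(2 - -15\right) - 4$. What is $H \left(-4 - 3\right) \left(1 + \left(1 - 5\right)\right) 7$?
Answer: $1911$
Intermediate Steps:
$H = 13$ ($H = \left(2 + 15\right) - 4 = 17 - 4 = 13$)
$H \left(-4 - 3\right) \left(1 + \left(1 - 5\right)\right) 7 = 13 \left(-4 - 3\right) \left(1 + \left(1 - 5\right)\right) 7 = 13 \left(- 7 \left(1 - 4\right)\right) 7 = 13 \left(\left(-7\right) \left(-3\right)\right) 7 = 13 \cdot 21 \cdot 7 = 273 \cdot 7 = 1911$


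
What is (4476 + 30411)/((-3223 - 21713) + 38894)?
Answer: 34887/13958 ≈ 2.4994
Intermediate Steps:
(4476 + 30411)/((-3223 - 21713) + 38894) = 34887/(-24936 + 38894) = 34887/13958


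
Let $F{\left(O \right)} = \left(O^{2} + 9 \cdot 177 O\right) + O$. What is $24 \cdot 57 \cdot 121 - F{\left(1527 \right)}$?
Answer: $-4600239$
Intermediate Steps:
$F{\left(O \right)} = O^{2} + 1594 O$ ($F{\left(O \right)} = \left(O^{2} + 1593 O\right) + O = O^{2} + 1594 O$)
$24 \cdot 57 \cdot 121 - F{\left(1527 \right)} = 24 \cdot 57 \cdot 121 - 1527 \left(1594 + 1527\right) = 1368 \cdot 121 - 1527 \cdot 3121 = 165528 - 4765767 = -4600239$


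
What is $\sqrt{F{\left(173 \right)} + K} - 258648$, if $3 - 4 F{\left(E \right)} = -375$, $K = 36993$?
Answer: $-258648 + \frac{5 \sqrt{5934}}{2} \approx -2.5846 \cdot 10^{5}$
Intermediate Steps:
$F{\left(E \right)} = \frac{189}{2}$ ($F{\left(E \right)} = \frac{3}{4} - - \frac{375}{4} = \frac{3}{4} + \frac{375}{4} = \frac{189}{2}$)
$\sqrt{F{\left(173 \right)} + K} - 258648 = \sqrt{\frac{189}{2} + 36993} - 258648 = \sqrt{\frac{74175}{2}} - 258648 = \frac{5 \sqrt{5934}}{2} - 258648 = -258648 + \frac{5 \sqrt{5934}}{2}$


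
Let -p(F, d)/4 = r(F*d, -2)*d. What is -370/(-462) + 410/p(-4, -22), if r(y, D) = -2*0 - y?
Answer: 60815/81312 ≈ 0.74792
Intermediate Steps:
r(y, D) = -y (r(y, D) = 0 - y = -y)
p(F, d) = 4*F*d² (p(F, d) = -4*(-F*d)*d = -(-4)*F*d² = 4*F*d²)
-370/(-462) + 410/p(-4, -22) = -370/(-462) + 410/((4*(-4)*(-22)²)) = -370*(-1/462) + 410/((4*(-4)*484)) = 185/231 + 410/(-7744) = 185/231 + 410*(-1/7744) = 185/231 - 205/3872 = 60815/81312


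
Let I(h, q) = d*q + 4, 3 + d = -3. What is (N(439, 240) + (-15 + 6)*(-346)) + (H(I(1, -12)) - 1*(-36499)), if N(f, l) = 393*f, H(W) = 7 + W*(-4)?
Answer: 211843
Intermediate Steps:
d = -6 (d = -3 - 3 = -6)
I(h, q) = 4 - 6*q (I(h, q) = -6*q + 4 = 4 - 6*q)
H(W) = 7 - 4*W
(N(439, 240) + (-15 + 6)*(-346)) + (H(I(1, -12)) - 1*(-36499)) = (393*439 + (-15 + 6)*(-346)) + ((7 - 4*(4 - 6*(-12))) - 1*(-36499)) = (172527 - 9*(-346)) + ((7 - 4*(4 + 72)) + 36499) = (172527 + 3114) + ((7 - 4*76) + 36499) = 175641 + ((7 - 304) + 36499) = 175641 + (-297 + 36499) = 175641 + 36202 = 211843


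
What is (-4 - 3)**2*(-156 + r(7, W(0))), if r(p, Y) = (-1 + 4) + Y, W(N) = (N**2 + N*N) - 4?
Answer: -7693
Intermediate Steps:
W(N) = -4 + 2*N**2 (W(N) = (N**2 + N**2) - 4 = 2*N**2 - 4 = -4 + 2*N**2)
r(p, Y) = 3 + Y
(-4 - 3)**2*(-156 + r(7, W(0))) = (-4 - 3)**2*(-156 + (3 + (-4 + 2*0**2))) = (-7)**2*(-156 + (3 + (-4 + 2*0))) = 49*(-156 + (3 + (-4 + 0))) = 49*(-156 + (3 - 4)) = 49*(-156 - 1) = 49*(-157) = -7693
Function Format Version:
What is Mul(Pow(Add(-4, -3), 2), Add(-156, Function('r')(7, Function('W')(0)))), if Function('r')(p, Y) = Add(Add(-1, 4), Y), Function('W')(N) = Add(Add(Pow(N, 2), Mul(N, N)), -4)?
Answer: -7693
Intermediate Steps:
Function('W')(N) = Add(-4, Mul(2, Pow(N, 2))) (Function('W')(N) = Add(Add(Pow(N, 2), Pow(N, 2)), -4) = Add(Mul(2, Pow(N, 2)), -4) = Add(-4, Mul(2, Pow(N, 2))))
Function('r')(p, Y) = Add(3, Y)
Mul(Pow(Add(-4, -3), 2), Add(-156, Function('r')(7, Function('W')(0)))) = Mul(Pow(Add(-4, -3), 2), Add(-156, Add(3, Add(-4, Mul(2, Pow(0, 2)))))) = Mul(Pow(-7, 2), Add(-156, Add(3, Add(-4, Mul(2, 0))))) = Mul(49, Add(-156, Add(3, Add(-4, 0)))) = Mul(49, Add(-156, Add(3, -4))) = Mul(49, Add(-156, -1)) = Mul(49, -157) = -7693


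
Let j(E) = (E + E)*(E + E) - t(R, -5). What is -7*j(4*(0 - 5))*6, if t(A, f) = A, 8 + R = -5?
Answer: -67746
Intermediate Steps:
R = -13 (R = -8 - 5 = -13)
j(E) = 13 + 4*E² (j(E) = (E + E)*(E + E) - 1*(-13) = (2*E)*(2*E) + 13 = 4*E² + 13 = 13 + 4*E²)
-7*j(4*(0 - 5))*6 = -7*(13 + 4*(4*(0 - 5))²)*6 = -7*(13 + 4*(4*(-5))²)*6 = -7*(13 + 4*(-20)²)*6 = -7*(13 + 4*400)*6 = -7*(13 + 1600)*6 = -7*1613*6 = -11291*6 = -67746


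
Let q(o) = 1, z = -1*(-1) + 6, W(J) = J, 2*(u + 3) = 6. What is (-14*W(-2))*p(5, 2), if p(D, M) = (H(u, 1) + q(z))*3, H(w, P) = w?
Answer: 84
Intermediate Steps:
u = 0 (u = -3 + (½)*6 = -3 + 3 = 0)
z = 7 (z = 1 + 6 = 7)
p(D, M) = 3 (p(D, M) = (0 + 1)*3 = 1*3 = 3)
(-14*W(-2))*p(5, 2) = -14*(-2)*3 = 28*3 = 84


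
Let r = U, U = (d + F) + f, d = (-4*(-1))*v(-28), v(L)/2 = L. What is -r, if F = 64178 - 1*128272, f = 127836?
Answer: -63518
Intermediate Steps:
v(L) = 2*L
F = -64094 (F = 64178 - 128272 = -64094)
d = -224 (d = (-4*(-1))*(2*(-28)) = 4*(-56) = -224)
U = 63518 (U = (-224 - 64094) + 127836 = -64318 + 127836 = 63518)
r = 63518
-r = -1*63518 = -63518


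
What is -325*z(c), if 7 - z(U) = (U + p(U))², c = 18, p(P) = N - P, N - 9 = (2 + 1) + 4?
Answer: 80925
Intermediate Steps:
N = 16 (N = 9 + ((2 + 1) + 4) = 9 + (3 + 4) = 9 + 7 = 16)
p(P) = 16 - P
z(U) = -249 (z(U) = 7 - (U + (16 - U))² = 7 - 1*16² = 7 - 1*256 = 7 - 256 = -249)
-325*z(c) = -325*(-249) = 80925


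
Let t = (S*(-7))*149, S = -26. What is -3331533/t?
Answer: -3331533/27118 ≈ -122.85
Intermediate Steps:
t = 27118 (t = -26*(-7)*149 = 182*149 = 27118)
-3331533/t = -3331533/27118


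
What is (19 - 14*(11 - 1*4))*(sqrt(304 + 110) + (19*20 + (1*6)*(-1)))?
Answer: -29546 - 237*sqrt(46) ≈ -31153.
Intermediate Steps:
(19 - 14*(11 - 1*4))*(sqrt(304 + 110) + (19*20 + (1*6)*(-1))) = (19 - 14*(11 - 4))*(sqrt(414) + (380 + 6*(-1))) = (19 - 14*7)*(3*sqrt(46) + (380 - 6)) = (19 - 98)*(3*sqrt(46) + 374) = -79*(374 + 3*sqrt(46)) = -29546 - 237*sqrt(46)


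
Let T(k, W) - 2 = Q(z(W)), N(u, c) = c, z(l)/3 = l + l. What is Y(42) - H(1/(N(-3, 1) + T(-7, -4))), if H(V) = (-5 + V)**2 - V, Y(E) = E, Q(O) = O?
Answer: 7265/441 ≈ 16.474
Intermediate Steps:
z(l) = 6*l (z(l) = 3*(l + l) = 3*(2*l) = 6*l)
T(k, W) = 2 + 6*W
Y(42) - H(1/(N(-3, 1) + T(-7, -4))) = 42 - ((-5 + 1/(1 + (2 + 6*(-4))))**2 - 1/(1 + (2 + 6*(-4)))) = 42 - ((-5 + 1/(1 + (2 - 24)))**2 - 1/(1 + (2 - 24))) = 42 - ((-5 + 1/(1 - 22))**2 - 1/(1 - 22)) = 42 - ((-5 + 1/(-21))**2 - 1/(-21)) = 42 - ((-5 - 1/21)**2 - 1*(-1/21)) = 42 - ((-106/21)**2 + 1/21) = 42 - (11236/441 + 1/21) = 42 - 1*11257/441 = 42 - 11257/441 = 7265/441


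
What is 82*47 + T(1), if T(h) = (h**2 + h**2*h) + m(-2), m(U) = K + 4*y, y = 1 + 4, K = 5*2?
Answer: 3886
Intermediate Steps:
K = 10
y = 5
m(U) = 30 (m(U) = 10 + 4*5 = 10 + 20 = 30)
T(h) = 30 + h**2 + h**3 (T(h) = (h**2 + h**2*h) + 30 = (h**2 + h**3) + 30 = 30 + h**2 + h**3)
82*47 + T(1) = 82*47 + (30 + 1**2 + 1**3) = 3854 + (30 + 1 + 1) = 3854 + 32 = 3886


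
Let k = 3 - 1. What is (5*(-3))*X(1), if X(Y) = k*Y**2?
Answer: -30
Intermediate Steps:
k = 2
X(Y) = 2*Y**2
(5*(-3))*X(1) = (5*(-3))*(2*1**2) = -30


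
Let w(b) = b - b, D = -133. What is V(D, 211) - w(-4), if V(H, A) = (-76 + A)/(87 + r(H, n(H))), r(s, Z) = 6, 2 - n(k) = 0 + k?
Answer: 45/31 ≈ 1.4516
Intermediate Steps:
n(k) = 2 - k (n(k) = 2 - (0 + k) = 2 - k)
w(b) = 0
V(H, A) = -76/93 + A/93 (V(H, A) = (-76 + A)/(87 + 6) = (-76 + A)/93 = (-76 + A)*(1/93) = -76/93 + A/93)
V(D, 211) - w(-4) = (-76/93 + (1/93)*211) - 1*0 = (-76/93 + 211/93) + 0 = 45/31 + 0 = 45/31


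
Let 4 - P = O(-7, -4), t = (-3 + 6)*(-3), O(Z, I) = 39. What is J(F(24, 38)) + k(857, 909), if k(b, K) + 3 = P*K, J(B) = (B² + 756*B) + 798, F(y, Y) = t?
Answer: -37743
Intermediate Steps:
t = -9 (t = 3*(-3) = -9)
F(y, Y) = -9
J(B) = 798 + B² + 756*B
P = -35 (P = 4 - 1*39 = 4 - 39 = -35)
k(b, K) = -3 - 35*K
J(F(24, 38)) + k(857, 909) = (798 + (-9)² + 756*(-9)) + (-3 - 35*909) = (798 + 81 - 6804) + (-3 - 31815) = -5925 - 31818 = -37743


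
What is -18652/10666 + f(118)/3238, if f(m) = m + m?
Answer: -14469500/8634127 ≈ -1.6758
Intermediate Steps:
f(m) = 2*m
-18652/10666 + f(118)/3238 = -18652/10666 + (2*118)/3238 = -18652*1/10666 + 236*(1/3238) = -9326/5333 + 118/1619 = -14469500/8634127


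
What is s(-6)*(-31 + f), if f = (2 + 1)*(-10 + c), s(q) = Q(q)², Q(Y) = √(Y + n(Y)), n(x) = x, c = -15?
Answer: 1272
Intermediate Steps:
Q(Y) = √2*√Y (Q(Y) = √(Y + Y) = √(2*Y) = √2*√Y)
s(q) = 2*q (s(q) = (√2*√q)² = 2*q)
f = -75 (f = (2 + 1)*(-10 - 15) = 3*(-25) = -75)
s(-6)*(-31 + f) = (2*(-6))*(-31 - 75) = -12*(-106) = 1272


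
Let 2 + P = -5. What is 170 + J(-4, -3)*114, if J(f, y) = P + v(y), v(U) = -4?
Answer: -1084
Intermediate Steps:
P = -7 (P = -2 - 5 = -7)
J(f, y) = -11 (J(f, y) = -7 - 4 = -11)
170 + J(-4, -3)*114 = 170 - 11*114 = 170 - 1254 = -1084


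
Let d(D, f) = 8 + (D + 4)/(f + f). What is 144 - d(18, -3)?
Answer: 419/3 ≈ 139.67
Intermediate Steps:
d(D, f) = 8 + (4 + D)/(2*f) (d(D, f) = 8 + (4 + D)/((2*f)) = 8 + (4 + D)*(1/(2*f)) = 8 + (4 + D)/(2*f))
144 - d(18, -3) = 144 - (4 + 18 + 16*(-3))/(2*(-3)) = 144 - (-1)*(4 + 18 - 48)/(2*3) = 144 - (-1)*(-26)/(2*3) = 144 - 1*13/3 = 144 - 13/3 = 419/3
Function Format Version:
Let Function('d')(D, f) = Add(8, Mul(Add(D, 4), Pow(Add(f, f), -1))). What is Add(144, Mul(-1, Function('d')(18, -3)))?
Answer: Rational(419, 3) ≈ 139.67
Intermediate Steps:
Function('d')(D, f) = Add(8, Mul(Rational(1, 2), Pow(f, -1), Add(4, D))) (Function('d')(D, f) = Add(8, Mul(Add(4, D), Pow(Mul(2, f), -1))) = Add(8, Mul(Add(4, D), Mul(Rational(1, 2), Pow(f, -1)))) = Add(8, Mul(Rational(1, 2), Pow(f, -1), Add(4, D))))
Add(144, Mul(-1, Function('d')(18, -3))) = Add(144, Mul(-1, Mul(Rational(1, 2), Pow(-3, -1), Add(4, 18, Mul(16, -3))))) = Add(144, Mul(-1, Mul(Rational(1, 2), Rational(-1, 3), Add(4, 18, -48)))) = Add(144, Mul(-1, Mul(Rational(1, 2), Rational(-1, 3), -26))) = Add(144, Mul(-1, Rational(13, 3))) = Add(144, Rational(-13, 3)) = Rational(419, 3)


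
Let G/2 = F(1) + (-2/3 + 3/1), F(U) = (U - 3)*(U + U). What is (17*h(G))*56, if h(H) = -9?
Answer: -8568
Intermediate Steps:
F(U) = 2*U*(-3 + U) (F(U) = (-3 + U)*(2*U) = 2*U*(-3 + U))
G = -10/3 (G = 2*(2*1*(-3 + 1) + (-2/3 + 3/1)) = 2*(2*1*(-2) + (-2*⅓ + 3*1)) = 2*(-4 + (-⅔ + 3)) = 2*(-4 + 7/3) = 2*(-5/3) = -10/3 ≈ -3.3333)
(17*h(G))*56 = (17*(-9))*56 = -153*56 = -8568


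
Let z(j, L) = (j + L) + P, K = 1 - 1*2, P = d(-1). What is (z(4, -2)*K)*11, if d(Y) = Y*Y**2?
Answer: -11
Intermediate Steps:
d(Y) = Y**3
P = -1 (P = (-1)**3 = -1)
K = -1 (K = 1 - 2 = -1)
z(j, L) = -1 + L + j (z(j, L) = (j + L) - 1 = (L + j) - 1 = -1 + L + j)
(z(4, -2)*K)*11 = ((-1 - 2 + 4)*(-1))*11 = (1*(-1))*11 = -1*11 = -11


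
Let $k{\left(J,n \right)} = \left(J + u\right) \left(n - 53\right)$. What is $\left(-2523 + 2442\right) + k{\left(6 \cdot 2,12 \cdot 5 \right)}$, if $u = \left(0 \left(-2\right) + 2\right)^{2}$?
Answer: $31$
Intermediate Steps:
$u = 4$ ($u = \left(0 + 2\right)^{2} = 2^{2} = 4$)
$k{\left(J,n \right)} = \left(-53 + n\right) \left(4 + J\right)$ ($k{\left(J,n \right)} = \left(J + 4\right) \left(n - 53\right) = \left(4 + J\right) \left(-53 + n\right) = \left(-53 + n\right) \left(4 + J\right)$)
$\left(-2523 + 2442\right) + k{\left(6 \cdot 2,12 \cdot 5 \right)} = \left(-2523 + 2442\right) - \left(212 - 6 \cdot 2 \cdot 12 \cdot 5 - 48 \cdot 5 + 53 \cdot 6 \cdot 2\right) = -81 + \left(-212 - 636 + 4 \cdot 60 + 12 \cdot 60\right) = -81 + \left(-212 - 636 + 240 + 720\right) = -81 + 112 = 31$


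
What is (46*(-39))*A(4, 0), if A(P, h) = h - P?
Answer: 7176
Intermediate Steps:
(46*(-39))*A(4, 0) = (46*(-39))*(0 - 1*4) = -1794*(0 - 4) = -1794*(-4) = 7176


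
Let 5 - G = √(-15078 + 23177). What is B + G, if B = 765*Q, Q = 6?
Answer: 4595 - √8099 ≈ 4505.0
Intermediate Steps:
G = 5 - √8099 (G = 5 - √(-15078 + 23177) = 5 - √8099 ≈ -84.994)
B = 4590 (B = 765*6 = 4590)
B + G = 4590 + (5 - √8099) = 4595 - √8099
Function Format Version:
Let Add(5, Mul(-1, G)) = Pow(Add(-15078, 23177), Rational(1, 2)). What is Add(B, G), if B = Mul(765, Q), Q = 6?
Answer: Add(4595, Mul(-1, Pow(8099, Rational(1, 2)))) ≈ 4505.0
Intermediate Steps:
G = Add(5, Mul(-1, Pow(8099, Rational(1, 2)))) (G = Add(5, Mul(-1, Pow(Add(-15078, 23177), Rational(1, 2)))) = Add(5, Mul(-1, Pow(8099, Rational(1, 2)))) ≈ -84.994)
B = 4590 (B = Mul(765, 6) = 4590)
Add(B, G) = Add(4590, Add(5, Mul(-1, Pow(8099, Rational(1, 2))))) = Add(4595, Mul(-1, Pow(8099, Rational(1, 2))))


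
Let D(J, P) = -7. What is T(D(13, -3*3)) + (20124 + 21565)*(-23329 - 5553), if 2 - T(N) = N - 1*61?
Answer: -1204061628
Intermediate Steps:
T(N) = 63 - N (T(N) = 2 - (N - 1*61) = 2 - (N - 61) = 2 - (-61 + N) = 2 + (61 - N) = 63 - N)
T(D(13, -3*3)) + (20124 + 21565)*(-23329 - 5553) = (63 - 1*(-7)) + (20124 + 21565)*(-23329 - 5553) = (63 + 7) + 41689*(-28882) = 70 - 1204061698 = -1204061628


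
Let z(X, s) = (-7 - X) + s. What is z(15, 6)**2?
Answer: 256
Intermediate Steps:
z(X, s) = -7 + s - X
z(15, 6)**2 = (-7 + 6 - 1*15)**2 = (-7 + 6 - 15)**2 = (-16)**2 = 256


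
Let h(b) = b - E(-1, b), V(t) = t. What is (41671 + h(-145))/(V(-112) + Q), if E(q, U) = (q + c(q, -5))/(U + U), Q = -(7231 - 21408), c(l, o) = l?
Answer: 6021269/2039425 ≈ 2.9524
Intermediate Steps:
Q = 14177 (Q = -1*(-14177) = 14177)
E(q, U) = q/U (E(q, U) = (q + q)/(U + U) = (2*q)/((2*U)) = (2*q)*(1/(2*U)) = q/U)
h(b) = b + 1/b (h(b) = b - (-1)/b = b + 1/b)
(41671 + h(-145))/(V(-112) + Q) = (41671 + (-145 + 1/(-145)))/(-112 + 14177) = (41671 + (-145 - 1/145))/14065 = (41671 - 21026/145)*(1/14065) = (6021269/145)*(1/14065) = 6021269/2039425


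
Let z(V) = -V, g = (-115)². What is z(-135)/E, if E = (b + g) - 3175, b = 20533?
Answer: 135/30583 ≈ 0.0044142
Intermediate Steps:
g = 13225
E = 30583 (E = (20533 + 13225) - 3175 = 33758 - 3175 = 30583)
z(-135)/E = -1*(-135)/30583 = 135*(1/30583) = 135/30583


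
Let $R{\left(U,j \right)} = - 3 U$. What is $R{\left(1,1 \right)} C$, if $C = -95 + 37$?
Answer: $174$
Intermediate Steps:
$C = -58$
$R{\left(1,1 \right)} C = \left(-3\right) 1 \left(-58\right) = \left(-3\right) \left(-58\right) = 174$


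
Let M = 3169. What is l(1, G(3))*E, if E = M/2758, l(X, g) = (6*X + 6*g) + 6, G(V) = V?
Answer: 47535/1379 ≈ 34.471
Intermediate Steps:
l(X, g) = 6 + 6*X + 6*g
E = 3169/2758 ≈ 1.1490
l(1, G(3))*E = (6 + 6*1 + 6*3)*(3169/2758) = (6 + 6 + 18)*(3169/2758) = 30*(3169/2758) = 47535/1379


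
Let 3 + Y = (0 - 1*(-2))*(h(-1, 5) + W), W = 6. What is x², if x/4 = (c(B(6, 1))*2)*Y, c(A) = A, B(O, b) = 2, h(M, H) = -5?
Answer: 256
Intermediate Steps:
Y = -1 (Y = -3 + (0 - 1*(-2))*(-5 + 6) = -3 + (0 + 2)*1 = -3 + 2*1 = -3 + 2 = -1)
x = -16 (x = 4*((2*2)*(-1)) = 4*(4*(-1)) = 4*(-4) = -16)
x² = (-16)² = 256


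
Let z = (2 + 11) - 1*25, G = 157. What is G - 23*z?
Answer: 433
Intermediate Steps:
z = -12 (z = 13 - 25 = -12)
G - 23*z = 157 - 23*(-12) = 157 + 276 = 433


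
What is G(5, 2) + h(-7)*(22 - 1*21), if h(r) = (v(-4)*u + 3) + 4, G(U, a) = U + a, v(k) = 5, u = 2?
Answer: 24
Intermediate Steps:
h(r) = 17 (h(r) = (5*2 + 3) + 4 = (10 + 3) + 4 = 13 + 4 = 17)
G(5, 2) + h(-7)*(22 - 1*21) = (5 + 2) + 17*(22 - 1*21) = 7 + 17*(22 - 21) = 7 + 17*1 = 7 + 17 = 24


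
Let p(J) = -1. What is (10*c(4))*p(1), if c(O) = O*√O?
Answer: -80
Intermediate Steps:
c(O) = O^(3/2)
(10*c(4))*p(1) = (10*4^(3/2))*(-1) = (10*8)*(-1) = 80*(-1) = -80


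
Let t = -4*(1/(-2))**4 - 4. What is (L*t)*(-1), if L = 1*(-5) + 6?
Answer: 17/4 ≈ 4.2500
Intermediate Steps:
t = -17/4 (t = -4*(1*(-1/2))**4 - 4 = -4*(-1/2)**4 - 4 = -4*1/16 - 4 = -1/4 - 4 = -17/4 ≈ -4.2500)
L = 1 (L = -5 + 6 = 1)
(L*t)*(-1) = (1*(-17/4))*(-1) = -17/4*(-1) = 17/4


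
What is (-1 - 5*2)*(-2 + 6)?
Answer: -44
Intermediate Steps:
(-1 - 5*2)*(-2 + 6) = (-1 - 10)*4 = -11*4 = -44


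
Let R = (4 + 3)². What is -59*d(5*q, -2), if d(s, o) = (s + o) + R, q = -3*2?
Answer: -1003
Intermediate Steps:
q = -6
R = 49 (R = 7² = 49)
d(s, o) = 49 + o + s (d(s, o) = (s + o) + 49 = (o + s) + 49 = 49 + o + s)
-59*d(5*q, -2) = -59*(49 - 2 + 5*(-6)) = -59*(49 - 2 - 30) = -59*17 = -1003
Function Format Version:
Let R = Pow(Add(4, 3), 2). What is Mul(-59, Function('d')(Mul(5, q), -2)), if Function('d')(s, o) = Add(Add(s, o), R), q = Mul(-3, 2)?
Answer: -1003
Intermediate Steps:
q = -6
R = 49 (R = Pow(7, 2) = 49)
Function('d')(s, o) = Add(49, o, s) (Function('d')(s, o) = Add(Add(s, o), 49) = Add(Add(o, s), 49) = Add(49, o, s))
Mul(-59, Function('d')(Mul(5, q), -2)) = Mul(-59, Add(49, -2, Mul(5, -6))) = Mul(-59, Add(49, -2, -30)) = Mul(-59, 17) = -1003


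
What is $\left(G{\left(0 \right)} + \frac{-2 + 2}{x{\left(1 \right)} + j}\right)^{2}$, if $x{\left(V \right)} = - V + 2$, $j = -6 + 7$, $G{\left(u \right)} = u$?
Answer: $0$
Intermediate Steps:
$j = 1$
$x{\left(V \right)} = 2 - V$
$\left(G{\left(0 \right)} + \frac{-2 + 2}{x{\left(1 \right)} + j}\right)^{2} = \left(0 + \frac{-2 + 2}{\left(2 - 1\right) + 1}\right)^{2} = \left(0 + \frac{0}{\left(2 - 1\right) + 1}\right)^{2} = \left(0 + \frac{0}{1 + 1}\right)^{2} = \left(0 + \frac{0}{2}\right)^{2} = \left(0 + 0 \cdot \frac{1}{2}\right)^{2} = \left(0 + 0\right)^{2} = 0^{2} = 0$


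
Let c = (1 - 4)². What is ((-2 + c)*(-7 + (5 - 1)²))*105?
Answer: 6615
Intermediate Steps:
c = 9 (c = (-3)² = 9)
((-2 + c)*(-7 + (5 - 1)²))*105 = ((-2 + 9)*(-7 + (5 - 1)²))*105 = (7*(-7 + 4²))*105 = (7*(-7 + 16))*105 = (7*9)*105 = 63*105 = 6615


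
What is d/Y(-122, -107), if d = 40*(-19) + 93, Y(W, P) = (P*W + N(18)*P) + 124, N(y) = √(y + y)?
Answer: -667/12536 ≈ -0.053207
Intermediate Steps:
N(y) = √2*√y (N(y) = √(2*y) = √2*√y)
Y(W, P) = 124 + 6*P + P*W (Y(W, P) = (P*W + (√2*√18)*P) + 124 = (P*W + (√2*(3*√2))*P) + 124 = (P*W + 6*P) + 124 = (6*P + P*W) + 124 = 124 + 6*P + P*W)
d = -667 (d = -760 + 93 = -667)
d/Y(-122, -107) = -667/(124 + 6*(-107) - 107*(-122)) = -667/(124 - 642 + 13054) = -667/12536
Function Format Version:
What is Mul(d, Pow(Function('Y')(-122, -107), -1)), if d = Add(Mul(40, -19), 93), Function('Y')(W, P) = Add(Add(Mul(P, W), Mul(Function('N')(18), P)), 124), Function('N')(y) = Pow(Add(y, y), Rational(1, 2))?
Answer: Rational(-667, 12536) ≈ -0.053207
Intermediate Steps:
Function('N')(y) = Mul(Pow(2, Rational(1, 2)), Pow(y, Rational(1, 2))) (Function('N')(y) = Pow(Mul(2, y), Rational(1, 2)) = Mul(Pow(2, Rational(1, 2)), Pow(y, Rational(1, 2))))
Function('Y')(W, P) = Add(124, Mul(6, P), Mul(P, W)) (Function('Y')(W, P) = Add(Add(Mul(P, W), Mul(Mul(Pow(2, Rational(1, 2)), Pow(18, Rational(1, 2))), P)), 124) = Add(Add(Mul(P, W), Mul(Mul(Pow(2, Rational(1, 2)), Mul(3, Pow(2, Rational(1, 2)))), P)), 124) = Add(Add(Mul(P, W), Mul(6, P)), 124) = Add(Add(Mul(6, P), Mul(P, W)), 124) = Add(124, Mul(6, P), Mul(P, W)))
d = -667 (d = Add(-760, 93) = -667)
Mul(d, Pow(Function('Y')(-122, -107), -1)) = Mul(-667, Pow(Add(124, Mul(6, -107), Mul(-107, -122)), -1)) = Mul(-667, Pow(Add(124, -642, 13054), -1)) = Mul(-667, Pow(12536, -1)) = Mul(-667, Rational(1, 12536)) = Rational(-667, 12536)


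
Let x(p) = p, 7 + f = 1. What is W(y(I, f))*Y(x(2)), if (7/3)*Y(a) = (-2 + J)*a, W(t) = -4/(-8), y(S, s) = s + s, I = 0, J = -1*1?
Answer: -9/7 ≈ -1.2857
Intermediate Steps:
f = -6 (f = -7 + 1 = -6)
J = -1
y(S, s) = 2*s
W(t) = ½ (W(t) = -4*(-⅛) = ½)
Y(a) = -9*a/7 (Y(a) = 3*((-2 - 1)*a)/7 = 3*(-3*a)/7 = -9*a/7)
W(y(I, f))*Y(x(2)) = (-9/7*2)/2 = (½)*(-18/7) = -9/7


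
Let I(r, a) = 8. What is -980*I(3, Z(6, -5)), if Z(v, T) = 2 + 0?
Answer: -7840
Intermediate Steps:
Z(v, T) = 2
-980*I(3, Z(6, -5)) = -980*8 = -7840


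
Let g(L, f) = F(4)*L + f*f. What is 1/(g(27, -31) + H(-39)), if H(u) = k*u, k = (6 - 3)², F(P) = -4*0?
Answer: 1/610 ≈ 0.0016393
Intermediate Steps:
F(P) = 0
k = 9 (k = 3² = 9)
g(L, f) = f² (g(L, f) = 0*L + f*f = 0 + f² = f²)
H(u) = 9*u
1/(g(27, -31) + H(-39)) = 1/((-31)² + 9*(-39)) = 1/(961 - 351) = 1/610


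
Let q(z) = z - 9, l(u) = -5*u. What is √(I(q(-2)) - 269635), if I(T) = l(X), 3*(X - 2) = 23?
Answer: 5*I*√97086/3 ≈ 519.31*I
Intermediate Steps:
X = 29/3 (X = 2 + (⅓)*23 = 2 + 23/3 = 29/3 ≈ 9.6667)
q(z) = -9 + z
I(T) = -145/3 (I(T) = -5*29/3 = -145/3)
√(I(q(-2)) - 269635) = √(-145/3 - 269635) = √(-809050/3) = 5*I*√97086/3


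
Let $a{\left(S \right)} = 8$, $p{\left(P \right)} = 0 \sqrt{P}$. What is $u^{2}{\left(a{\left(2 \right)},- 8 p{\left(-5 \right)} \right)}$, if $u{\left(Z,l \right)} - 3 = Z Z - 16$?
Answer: $2601$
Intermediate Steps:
$p{\left(P \right)} = 0$
$u{\left(Z,l \right)} = -13 + Z^{2}$ ($u{\left(Z,l \right)} = 3 + \left(Z Z - 16\right) = 3 + \left(Z^{2} - 16\right) = 3 + \left(-16 + Z^{2}\right) = -13 + Z^{2}$)
$u^{2}{\left(a{\left(2 \right)},- 8 p{\left(-5 \right)} \right)} = \left(-13 + 8^{2}\right)^{2} = \left(-13 + 64\right)^{2} = 51^{2} = 2601$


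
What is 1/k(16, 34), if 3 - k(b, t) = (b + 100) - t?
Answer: -1/79 ≈ -0.012658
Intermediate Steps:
k(b, t) = -97 + t - b (k(b, t) = 3 - ((b + 100) - t) = 3 - ((100 + b) - t) = 3 - (100 + b - t) = 3 + (-100 + t - b) = -97 + t - b)
1/k(16, 34) = 1/(-97 + 34 - 1*16) = 1/(-97 + 34 - 16) = 1/(-79) = -1/79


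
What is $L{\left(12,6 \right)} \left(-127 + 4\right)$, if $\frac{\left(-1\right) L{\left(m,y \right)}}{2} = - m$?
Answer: $-2952$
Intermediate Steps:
$L{\left(m,y \right)} = 2 m$ ($L{\left(m,y \right)} = - 2 \left(- m\right) = 2 m$)
$L{\left(12,6 \right)} \left(-127 + 4\right) = 2 \cdot 12 \left(-127 + 4\right) = 24 \left(-123\right) = -2952$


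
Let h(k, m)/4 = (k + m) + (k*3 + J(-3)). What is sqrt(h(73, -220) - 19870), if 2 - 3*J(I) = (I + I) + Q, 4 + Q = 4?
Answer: I*sqrt(176142)/3 ≈ 139.9*I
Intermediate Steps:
Q = 0 (Q = -4 + 4 = 0)
J(I) = 2/3 - 2*I/3 (J(I) = 2/3 - ((I + I) + 0)/3 = 2/3 - (2*I + 0)/3 = 2/3 - 2*I/3)
h(k, m) = 32/3 + 4*m + 16*k (h(k, m) = 4*((k + m) + (k*3 + (2/3 - 2/3*(-3)))) = 4*((k + m) + (3*k + (2/3 + 2))) = 4*((k + m) + (3*k + 8/3)) = 4*((k + m) + (8/3 + 3*k)) = 4*(8/3 + m + 4*k) = 32/3 + 4*m + 16*k)
sqrt(h(73, -220) - 19870) = sqrt((32/3 + 4*(-220) + 16*73) - 19870) = sqrt((32/3 - 880 + 1168) - 19870) = sqrt(896/3 - 19870) = sqrt(-58714/3) = I*sqrt(176142)/3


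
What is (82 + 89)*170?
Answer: 29070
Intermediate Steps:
(82 + 89)*170 = 171*170 = 29070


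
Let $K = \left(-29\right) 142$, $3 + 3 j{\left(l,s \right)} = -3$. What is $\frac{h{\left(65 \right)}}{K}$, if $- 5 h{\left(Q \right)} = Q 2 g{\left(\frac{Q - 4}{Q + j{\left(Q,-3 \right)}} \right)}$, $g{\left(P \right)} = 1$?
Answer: $\frac{13}{2059} \approx 0.0063137$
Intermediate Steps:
$j{\left(l,s \right)} = -2$ ($j{\left(l,s \right)} = -1 + \frac{1}{3} \left(-3\right) = -1 - 1 = -2$)
$h{\left(Q \right)} = - \frac{2 Q}{5}$ ($h{\left(Q \right)} = - \frac{Q 2 \cdot 1}{5} = - \frac{2 Q 1}{5} = - \frac{2 Q}{5}$)
$K = -4118$
$\frac{h{\left(65 \right)}}{K} = \frac{\left(- \frac{2}{5}\right) 65}{-4118} = \left(-26\right) \left(- \frac{1}{4118}\right) = \frac{13}{2059}$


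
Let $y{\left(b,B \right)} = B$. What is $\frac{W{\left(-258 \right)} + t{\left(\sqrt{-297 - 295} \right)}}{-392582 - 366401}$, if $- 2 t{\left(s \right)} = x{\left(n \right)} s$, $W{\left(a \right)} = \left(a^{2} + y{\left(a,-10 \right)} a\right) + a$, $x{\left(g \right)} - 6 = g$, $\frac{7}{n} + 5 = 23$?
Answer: $- \frac{68886}{758983} + \frac{115 i \sqrt{37}}{6830847} \approx -0.090761 + 0.00010241 i$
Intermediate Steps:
$n = \frac{7}{18}$ ($n = \frac{7}{-5 + 23} = \frac{7}{18} \approx 0.38889$)
$x{\left(g \right)} = 6 + g$
$W{\left(a \right)} = a^{2} - 9 a$ ($W{\left(a \right)} = \left(a^{2} - 10 a\right) + a = a^{2} - 9 a$)
$t{\left(s \right)} = - \frac{115 s}{36}$ ($t{\left(s \right)} = - \frac{\left(6 + \frac{7}{18}\right) s}{2} = - \frac{\frac{115}{18} s}{2} = - \frac{115 s}{36}$)
$\frac{W{\left(-258 \right)} + t{\left(\sqrt{-297 - 295} \right)}}{-392582 - 366401} = \frac{- 258 \left(-9 - 258\right) - \frac{115 \sqrt{-297 - 295}}{36}}{-392582 - 366401} = \frac{\left(-258\right) \left(-267\right) - \frac{115 \sqrt{-592}}{36}}{-758983} = \left(68886 - \frac{115 \cdot 4 i \sqrt{37}}{36}\right) \left(- \frac{1}{758983}\right) = \left(68886 - \frac{115 i \sqrt{37}}{9}\right) \left(- \frac{1}{758983}\right) = - \frac{68886}{758983} + \frac{115 i \sqrt{37}}{6830847}$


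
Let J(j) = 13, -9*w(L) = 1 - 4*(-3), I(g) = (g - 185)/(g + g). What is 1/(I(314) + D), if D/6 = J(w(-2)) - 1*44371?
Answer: -628/167140815 ≈ -3.7573e-6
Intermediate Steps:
I(g) = (-185 + g)/(2*g) (I(g) = (-185 + g)/((2*g)) = (-185 + g)*(1/(2*g)) = (-185 + g)/(2*g))
w(L) = -13/9 (w(L) = -(1 - 4*(-3))/9 = -(1 + 12)/9 = -⅑*13 = -13/9)
D = -266148 (D = 6*(13 - 1*44371) = 6*(13 - 44371) = 6*(-44358) = -266148)
1/(I(314) + D) = 1/((½)*(-185 + 314)/314 - 266148) = 1/((½)*(1/314)*129 - 266148) = 1/(129/628 - 266148) = 1/(-167140815/628) = -628/167140815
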